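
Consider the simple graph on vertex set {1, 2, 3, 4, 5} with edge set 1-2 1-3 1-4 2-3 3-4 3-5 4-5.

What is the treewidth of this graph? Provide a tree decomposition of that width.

Treewidth 2.
One optimal decomposition is:
Bags: B1 = {1, 3, 4}  B2 = {1, 2, 3}  B3 = {3, 4, 5}
Tree: B1–B2, B1–B3

The largest bag has 3 vertices, giving width 2; this decomposition certifies tw(G) ≤ 2. For the lower bound, the 3 vertices {1, 2, 3} are pairwise adjacent, and any tree decomposition puts a clique entirely inside one bag — forcing width ≥ 2. The upper and lower bounds meet at 2, so that is the treewidth.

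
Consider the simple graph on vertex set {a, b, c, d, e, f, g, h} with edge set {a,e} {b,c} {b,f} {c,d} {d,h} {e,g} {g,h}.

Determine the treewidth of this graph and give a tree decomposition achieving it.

Each bag holds 2 vertices, so the decomposition has width 1, which upper-bounds the treewidth. G has an edge, so its treewidth is at least 1. Therefore the treewidth is 1.

Treewidth 1.
Bags: B1 = {a, e}  B2 = {e, g}  B3 = {g, h}  B4 = {d, h}  B5 = {c, d}  B6 = {b, c}  B7 = {b, f}
Tree: B1–B2, B2–B3, B3–B4, B4–B5, B5–B6, B6–B7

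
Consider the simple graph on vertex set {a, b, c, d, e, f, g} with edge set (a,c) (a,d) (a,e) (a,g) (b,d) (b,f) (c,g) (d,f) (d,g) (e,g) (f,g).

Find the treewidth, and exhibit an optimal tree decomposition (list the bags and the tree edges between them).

Treewidth 2.
One optimal decomposition is:
Bags: B1 = {d, f, g}  B2 = {a, d, g}  B3 = {b, d, f}  B4 = {a, e, g}  B5 = {a, c, g}
Tree: B1–B2, B1–B3, B2–B4, B4–B5

Every bag has size at most 3, so the width is 3 − 1 = 2 and tw(G) ≤ 2. Conversely, {a, d, g} is a clique of size 3, and the vertices of any clique must share a bag in every tree decomposition; so some bag has ≥ 3 vertices and tw(G) ≥ 2. Therefore the treewidth is 2.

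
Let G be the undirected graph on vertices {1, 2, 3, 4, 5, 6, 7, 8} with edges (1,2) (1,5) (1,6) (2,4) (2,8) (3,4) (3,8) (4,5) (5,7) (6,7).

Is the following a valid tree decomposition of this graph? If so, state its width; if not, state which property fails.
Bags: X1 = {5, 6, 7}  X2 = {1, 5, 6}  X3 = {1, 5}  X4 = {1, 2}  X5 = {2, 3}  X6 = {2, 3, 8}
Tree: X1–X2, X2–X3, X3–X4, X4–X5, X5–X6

A tree decomposition must satisfy three properties: every vertex lies in some bag; for every edge, both endpoints lie together in some bag; and for every vertex, the bags containing it form a connected subtree. Here vertex 4 appears in no bag, so the decomposition is invalid.

No — vertex 4 appears in no bag.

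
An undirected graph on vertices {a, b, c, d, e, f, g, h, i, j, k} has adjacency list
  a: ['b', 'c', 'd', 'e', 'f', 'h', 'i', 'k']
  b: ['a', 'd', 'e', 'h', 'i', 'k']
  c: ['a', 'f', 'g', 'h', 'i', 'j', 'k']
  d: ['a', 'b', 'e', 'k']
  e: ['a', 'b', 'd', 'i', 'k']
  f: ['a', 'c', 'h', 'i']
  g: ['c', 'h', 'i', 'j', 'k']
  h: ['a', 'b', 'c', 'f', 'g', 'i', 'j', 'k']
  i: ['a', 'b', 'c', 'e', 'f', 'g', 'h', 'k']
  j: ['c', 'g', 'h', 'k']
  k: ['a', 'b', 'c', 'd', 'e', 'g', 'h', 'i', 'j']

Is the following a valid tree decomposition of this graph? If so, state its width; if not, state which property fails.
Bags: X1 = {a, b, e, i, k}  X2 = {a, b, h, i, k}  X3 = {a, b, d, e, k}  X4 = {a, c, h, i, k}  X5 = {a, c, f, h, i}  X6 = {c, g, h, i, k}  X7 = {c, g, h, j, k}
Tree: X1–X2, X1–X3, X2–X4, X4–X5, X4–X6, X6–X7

Checking the three conditions: (i) the bags cover all of {a, b, c, d, e, f, g, h, i, j, k}; (ii) for each edge, some bag contains both endpoints; (iii) the bags containing any fixed vertex form a subtree. All hold, so the decomposition is valid with width 5 − 1 = 4.

Yes; width 4.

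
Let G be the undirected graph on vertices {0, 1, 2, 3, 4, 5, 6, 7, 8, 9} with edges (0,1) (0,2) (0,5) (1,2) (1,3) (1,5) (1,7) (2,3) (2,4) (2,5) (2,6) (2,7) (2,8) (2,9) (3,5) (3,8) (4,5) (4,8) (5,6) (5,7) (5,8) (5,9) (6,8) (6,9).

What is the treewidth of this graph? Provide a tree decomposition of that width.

Treewidth 3.
Bags: B1 = {1, 2, 3, 5}  B2 = {1, 2, 5, 7}  B3 = {2, 3, 5, 8}  B4 = {2, 5, 6, 8}  B5 = {0, 1, 2, 5}  B6 = {2, 5, 6, 9}  B7 = {2, 4, 5, 8}
Tree: B1–B2, B1–B3, B3–B4, B2–B5, B4–B6, B4–B7

The largest bag has 4 vertices, giving width 3; this decomposition certifies tw(G) ≤ 3. On the other hand G contains the 4-clique {0, 1, 2, 5}. A clique must lie in a single bag of any decomposition, so no decomposition can have width below 3. The upper and lower bounds meet at 3, so that is the treewidth.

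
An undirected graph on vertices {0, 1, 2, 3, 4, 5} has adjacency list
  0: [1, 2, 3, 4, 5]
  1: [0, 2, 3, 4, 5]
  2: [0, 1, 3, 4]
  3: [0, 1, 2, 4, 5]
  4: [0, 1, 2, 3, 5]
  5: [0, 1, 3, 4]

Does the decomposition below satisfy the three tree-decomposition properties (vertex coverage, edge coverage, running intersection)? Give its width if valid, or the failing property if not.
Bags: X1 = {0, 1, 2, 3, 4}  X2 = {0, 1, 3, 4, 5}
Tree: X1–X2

Vertex coverage: the bags together contain {0, 1, 2, 3, 4, 5}, the full vertex set. Edge coverage: each edge of G has both endpoints in at least one bag. Running intersection: for every vertex, the bags containing it form a connected subtree. All three properties hold, so this is a valid tree decomposition of width max|bag| − 1 = 4, and hence tw(G) ≤ 4.

Yes; width 4.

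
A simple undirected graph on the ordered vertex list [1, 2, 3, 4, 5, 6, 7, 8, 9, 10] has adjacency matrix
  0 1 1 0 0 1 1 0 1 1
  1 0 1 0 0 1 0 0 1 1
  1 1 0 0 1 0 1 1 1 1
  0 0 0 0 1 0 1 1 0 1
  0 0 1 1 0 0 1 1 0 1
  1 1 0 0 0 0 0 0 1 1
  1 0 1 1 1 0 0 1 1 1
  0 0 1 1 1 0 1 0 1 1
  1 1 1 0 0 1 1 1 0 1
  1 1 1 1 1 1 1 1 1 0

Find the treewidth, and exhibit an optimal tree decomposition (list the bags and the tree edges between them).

Treewidth 4.
Bags: B1 = {3, 7, 8, 9, 10}  B2 = {1, 3, 7, 9, 10}  B3 = {1, 2, 3, 9, 10}  B4 = {3, 5, 7, 8, 10}  B5 = {4, 5, 7, 8, 10}  B6 = {1, 2, 6, 9, 10}
Tree: B1–B2, B2–B3, B1–B4, B4–B5, B3–B6

Each bag holds 5 vertices, so the decomposition has width 4, which upper-bounds the treewidth. Conversely, {1, 2, 3, 9, 10} is a clique of size 5, and the vertices of any clique must share a bag in every tree decomposition; so some bag has ≥ 5 vertices and tw(G) ≥ 4. Therefore the treewidth is 4.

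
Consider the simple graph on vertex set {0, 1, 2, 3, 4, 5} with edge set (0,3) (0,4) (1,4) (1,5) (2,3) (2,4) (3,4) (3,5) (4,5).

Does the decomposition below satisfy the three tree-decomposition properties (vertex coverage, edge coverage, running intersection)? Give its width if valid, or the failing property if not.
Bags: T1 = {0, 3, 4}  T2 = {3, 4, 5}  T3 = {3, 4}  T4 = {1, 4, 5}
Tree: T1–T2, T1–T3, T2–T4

A tree decomposition must satisfy three properties: every vertex lies in some bag; for every edge, both endpoints lie together in some bag; and for every vertex, the bags containing it form a connected subtree. Here vertex 2 appears in no bag, so the decomposition is invalid.

No — vertex 2 appears in no bag.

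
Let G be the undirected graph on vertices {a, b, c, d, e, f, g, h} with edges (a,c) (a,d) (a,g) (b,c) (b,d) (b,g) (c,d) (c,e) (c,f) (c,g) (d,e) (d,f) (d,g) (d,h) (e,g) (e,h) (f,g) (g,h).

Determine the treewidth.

3

A width-3 tree decomposition is:
Bags: B1 = {a, c, d, g}  B2 = {c, d, e, g}  B3 = {b, c, d, g}  B4 = {c, d, f, g}  B5 = {d, e, g, h}
Tree: B1–B2, B1–B3, B3–B4, B2–B5
The largest bag has 4 vertices, giving width 3; this decomposition certifies tw(G) ≤ 3. For the lower bound, the 4 vertices {d, e, g, h} are pairwise adjacent, and any tree decomposition puts a clique entirely inside one bag — forcing width ≥ 3. Combining the bounds, tw(G) = 3.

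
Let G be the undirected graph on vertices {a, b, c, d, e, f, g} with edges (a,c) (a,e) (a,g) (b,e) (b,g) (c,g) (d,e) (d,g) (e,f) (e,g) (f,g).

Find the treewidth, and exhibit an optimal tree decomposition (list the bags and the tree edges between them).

Treewidth 2.
Bags: B1 = {a, e, g}  B2 = {d, e, g}  B3 = {b, e, g}  B4 = {e, f, g}  B5 = {a, c, g}
Tree: B1–B2, B2–B3, B3–B4, B1–B5

The largest bag has 3 vertices, giving width 2; this decomposition certifies tw(G) ≤ 2. On the other hand G contains the 3-clique {d, e, g}. A clique must lie in a single bag of any decomposition, so no decomposition can have width below 2. The upper and lower bounds meet at 2, so that is the treewidth.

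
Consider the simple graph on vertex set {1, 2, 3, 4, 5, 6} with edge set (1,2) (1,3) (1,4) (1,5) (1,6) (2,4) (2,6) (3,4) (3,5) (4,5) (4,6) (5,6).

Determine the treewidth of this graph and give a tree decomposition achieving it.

Treewidth 3.
One optimal decomposition is:
Bags: B1 = {1, 2, 4, 6}  B2 = {1, 4, 5, 6}  B3 = {1, 3, 4, 5}
Tree: B1–B2, B2–B3

The largest bag has 4 vertices, giving width 3; this decomposition certifies tw(G) ≤ 3. Conversely, {1, 2, 4, 6} is a clique of size 4, and the vertices of any clique must share a bag in every tree decomposition; so some bag has ≥ 4 vertices and tw(G) ≥ 3. The upper and lower bounds meet at 3, so that is the treewidth.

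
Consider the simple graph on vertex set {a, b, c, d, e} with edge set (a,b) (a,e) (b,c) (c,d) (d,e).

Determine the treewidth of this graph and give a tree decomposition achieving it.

Treewidth 2.
One optimal decomposition is:
Bags: B1 = {c, d, e}  B2 = {b, c, e}  B3 = {a, b, e}
Tree: B1–B2, B2–B3

The largest bag has 3 vertices, giving width 2; this decomposition certifies tw(G) ≤ 2. The edges e–d–c–b–a–e form a cycle, so G is not a tree and its treewidth is at least 2. Hence tw(G) = 2 exactly.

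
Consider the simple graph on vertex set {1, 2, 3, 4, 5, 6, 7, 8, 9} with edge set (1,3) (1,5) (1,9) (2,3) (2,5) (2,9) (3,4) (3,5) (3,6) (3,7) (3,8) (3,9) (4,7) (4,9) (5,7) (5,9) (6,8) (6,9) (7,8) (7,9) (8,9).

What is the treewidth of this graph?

3

A width-3 tree decomposition is:
Bags: B1 = {1, 3, 5, 9}  B2 = {3, 5, 7, 9}  B3 = {3, 7, 8, 9}  B4 = {3, 6, 8, 9}  B5 = {2, 3, 5, 9}  B6 = {3, 4, 7, 9}
Tree: B1–B2, B2–B3, B3–B4, B2–B5, B3–B6
Each bag holds 4 vertices, so the decomposition has width 3, which upper-bounds the treewidth. On the other hand G contains the 4-clique {3, 6, 8, 9}. A clique must lie in a single bag of any decomposition, so no decomposition can have width below 3. Combining the bounds, tw(G) = 3.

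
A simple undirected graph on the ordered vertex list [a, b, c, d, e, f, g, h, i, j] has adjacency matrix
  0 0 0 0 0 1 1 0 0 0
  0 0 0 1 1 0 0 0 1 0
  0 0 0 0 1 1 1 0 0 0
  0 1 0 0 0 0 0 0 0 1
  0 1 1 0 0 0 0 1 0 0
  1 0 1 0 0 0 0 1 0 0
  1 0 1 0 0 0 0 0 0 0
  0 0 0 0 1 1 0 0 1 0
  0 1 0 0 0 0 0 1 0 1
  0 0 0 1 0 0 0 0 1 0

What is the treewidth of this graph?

A width-2 tree decomposition is:
Bags: B1 = {b, d, j}  B2 = {b, i, j}  B3 = {b, e, i}  B4 = {e, h, i}  B5 = {c, e, h}  B6 = {c, f, h}  B7 = {c, f, g}  B8 = {a, f, g}
Tree: B1–B2, B2–B3, B3–B4, B4–B5, B5–B6, B6–B7, B7–B8
The largest bag has 3 vertices, giving width 2; this decomposition certifies tw(G) ≤ 2. For the lower bound, G contains the cycle d–j–i–b–d, so G is not a forest; only forests have treewidth ≤ 1, hence tw(G) ≥ 2. Hence tw(G) = 2 exactly.

2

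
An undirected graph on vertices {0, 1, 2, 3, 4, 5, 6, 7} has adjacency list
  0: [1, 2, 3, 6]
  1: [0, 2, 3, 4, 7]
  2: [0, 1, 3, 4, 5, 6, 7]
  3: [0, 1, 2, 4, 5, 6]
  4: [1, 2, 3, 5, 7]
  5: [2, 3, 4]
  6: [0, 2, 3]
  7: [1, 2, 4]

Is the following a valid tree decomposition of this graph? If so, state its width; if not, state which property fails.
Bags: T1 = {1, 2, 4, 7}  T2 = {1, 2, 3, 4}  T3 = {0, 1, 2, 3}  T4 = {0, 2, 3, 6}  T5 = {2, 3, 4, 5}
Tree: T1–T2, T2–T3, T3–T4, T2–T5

Checking the three conditions: (i) the bags cover all of {0, 1, 2, 3, 4, 5, 6, 7}; (ii) for each edge, some bag contains both endpoints; (iii) the bags containing any fixed vertex form a subtree. All hold, so the decomposition is valid with width 4 − 1 = 3.

Yes; width 3.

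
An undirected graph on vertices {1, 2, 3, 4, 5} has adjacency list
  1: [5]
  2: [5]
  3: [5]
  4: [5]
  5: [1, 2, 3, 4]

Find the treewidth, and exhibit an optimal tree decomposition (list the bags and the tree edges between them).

Treewidth 1.
One such decomposition:
Bags: B1 = {4, 5}  B2 = {1, 5}  B3 = {3, 5}  B4 = {2, 5}
Tree: B1–B2, B2–B3, B2–B4

Every bag has size at most 2, so the width is 2 − 1 = 1 and tw(G) ≤ 1. G has an edge, so its treewidth is at least 1. Combining the bounds, tw(G) = 1.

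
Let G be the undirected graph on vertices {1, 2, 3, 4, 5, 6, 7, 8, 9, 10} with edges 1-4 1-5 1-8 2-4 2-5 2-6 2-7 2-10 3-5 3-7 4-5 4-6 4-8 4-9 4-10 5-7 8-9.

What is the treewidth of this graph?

A width-2 tree decomposition is:
Bags: B1 = {2, 5, 7}  B2 = {3, 5, 7}  B3 = {2, 4, 5}  B4 = {1, 4, 5}  B5 = {1, 4, 8}  B6 = {2, 4, 10}  B7 = {4, 8, 9}  B8 = {2, 4, 6}
Tree: B1–B2, B1–B3, B3–B4, B4–B5, B3–B6, B5–B7, B6–B8
Each bag holds 3 vertices, so the decomposition has width 2, which upper-bounds the treewidth. For the lower bound, the 3 vertices {3, 5, 7} are pairwise adjacent, and any tree decomposition puts a clique entirely inside one bag — forcing width ≥ 2. Hence tw(G) = 2 exactly.

2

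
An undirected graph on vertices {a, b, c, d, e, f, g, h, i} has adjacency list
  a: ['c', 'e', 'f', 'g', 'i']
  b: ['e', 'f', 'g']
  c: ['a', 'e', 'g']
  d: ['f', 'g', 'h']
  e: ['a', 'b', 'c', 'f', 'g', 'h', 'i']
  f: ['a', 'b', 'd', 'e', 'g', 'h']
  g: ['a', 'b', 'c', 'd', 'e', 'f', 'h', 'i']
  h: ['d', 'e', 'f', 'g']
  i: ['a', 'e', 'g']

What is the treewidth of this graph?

A width-3 tree decomposition is:
Bags: B1 = {a, e, g, i}  B2 = {a, e, f, g}  B3 = {e, f, g, h}  B4 = {d, f, g, h}  B5 = {a, c, e, g}  B6 = {b, e, f, g}
Tree: B1–B2, B2–B3, B3–B4, B1–B5, B2–B6
The largest bag has 4 vertices, giving width 3; this decomposition certifies tw(G) ≤ 3. For the lower bound, the 4 vertices {d, f, g, h} are pairwise adjacent, and any tree decomposition puts a clique entirely inside one bag — forcing width ≥ 3. The upper and lower bounds meet at 3, so that is the treewidth.

3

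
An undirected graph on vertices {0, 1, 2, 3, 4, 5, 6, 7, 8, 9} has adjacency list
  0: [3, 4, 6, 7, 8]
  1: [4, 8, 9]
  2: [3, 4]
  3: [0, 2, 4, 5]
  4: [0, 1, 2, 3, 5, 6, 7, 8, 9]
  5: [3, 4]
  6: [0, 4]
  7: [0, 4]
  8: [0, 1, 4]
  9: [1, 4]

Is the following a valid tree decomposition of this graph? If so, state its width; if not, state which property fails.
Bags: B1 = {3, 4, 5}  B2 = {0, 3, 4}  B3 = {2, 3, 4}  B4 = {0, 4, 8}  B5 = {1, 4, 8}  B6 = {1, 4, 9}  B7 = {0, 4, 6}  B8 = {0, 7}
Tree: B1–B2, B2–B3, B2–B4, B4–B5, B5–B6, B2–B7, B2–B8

A tree decomposition must satisfy three properties: every vertex lies in some bag; for every edge, both endpoints lie together in some bag; and for every vertex, the bags containing it form a connected subtree. Here edge (4,7) lies in no bag, so the decomposition is invalid.

No — edge (4,7) lies in no bag.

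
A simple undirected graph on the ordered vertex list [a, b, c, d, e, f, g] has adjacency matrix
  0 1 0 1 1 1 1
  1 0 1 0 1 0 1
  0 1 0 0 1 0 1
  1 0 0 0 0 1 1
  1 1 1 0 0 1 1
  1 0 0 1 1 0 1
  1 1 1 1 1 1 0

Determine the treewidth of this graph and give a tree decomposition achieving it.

Treewidth 3.
Bags: B1 = {a, e, f, g}  B2 = {a, b, e, g}  B3 = {b, c, e, g}  B4 = {a, d, f, g}
Tree: B1–B2, B2–B3, B1–B4

The largest bag has 4 vertices, giving width 3; this decomposition certifies tw(G) ≤ 3. For the lower bound, the 4 vertices {b, c, e, g} are pairwise adjacent, and any tree decomposition puts a clique entirely inside one bag — forcing width ≥ 3. Hence tw(G) = 3 exactly.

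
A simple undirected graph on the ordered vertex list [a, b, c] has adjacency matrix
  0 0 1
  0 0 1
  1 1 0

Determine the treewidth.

A width-1 tree decomposition is:
Bags: B1 = {a, c}  B2 = {b, c}
Tree: B1–B2
Every bag has size at most 2, so the width is 2 − 1 = 1 and tw(G) ≤ 1. Since G has at least one edge (e.g. c–a), it is not an edgeless graph, so tw(G) ≥ 1. Hence tw(G) = 1 exactly.

1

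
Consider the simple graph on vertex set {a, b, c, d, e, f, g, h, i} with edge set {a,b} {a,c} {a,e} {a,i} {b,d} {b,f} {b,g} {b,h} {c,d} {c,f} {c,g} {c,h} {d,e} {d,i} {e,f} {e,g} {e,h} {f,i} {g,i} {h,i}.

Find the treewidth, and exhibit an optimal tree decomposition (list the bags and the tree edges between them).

Treewidth 4.
One such decomposition:
Bags: B1 = {a, b, c, e, i}  B2 = {b, c, d, e, i}  B3 = {b, c, e, h, i}  B4 = {b, c, e, f, i}  B5 = {b, c, e, g, i}
Tree: B1–B2, B2–B3, B3–B4, B4–B5

Each bag holds 5 vertices, so the decomposition has width 4, which upper-bounds the treewidth. For the lower bound: the 5 vertex sets {a,c}, {d,e}, {h,i}, {b}, {f} are disjoint, each induces a connected subgraph, and every pair is joined by at least one edge of G. Contracting each set to a single vertex therefore yields K_{5} as a minor, and since treewidth is minor-monotone, tw(G) ≥ tw(K_{5}) = 4. Therefore the treewidth is 4.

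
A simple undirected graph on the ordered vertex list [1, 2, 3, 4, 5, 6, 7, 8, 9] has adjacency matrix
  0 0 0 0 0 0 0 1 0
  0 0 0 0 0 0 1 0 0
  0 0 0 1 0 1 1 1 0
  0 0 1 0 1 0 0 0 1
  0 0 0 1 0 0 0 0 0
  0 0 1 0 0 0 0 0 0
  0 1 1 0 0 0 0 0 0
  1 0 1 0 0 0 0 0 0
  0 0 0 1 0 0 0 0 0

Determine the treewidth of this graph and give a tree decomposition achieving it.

The largest bag has 2 vertices, giving width 1; this decomposition certifies tw(G) ≤ 1. Since G has at least one edge (e.g. 4–9), it is not an edgeless graph, so tw(G) ≥ 1. Hence tw(G) = 1 exactly.

Treewidth 1.
One optimal decomposition is:
Bags: B1 = {4, 9}  B2 = {3, 4}  B3 = {3, 6}  B4 = {3, 8}  B5 = {3, 7}  B6 = {4, 5}  B7 = {2, 7}  B8 = {1, 8}
Tree: B1–B2, B2–B3, B2–B4, B4–B5, B1–B6, B5–B7, B4–B8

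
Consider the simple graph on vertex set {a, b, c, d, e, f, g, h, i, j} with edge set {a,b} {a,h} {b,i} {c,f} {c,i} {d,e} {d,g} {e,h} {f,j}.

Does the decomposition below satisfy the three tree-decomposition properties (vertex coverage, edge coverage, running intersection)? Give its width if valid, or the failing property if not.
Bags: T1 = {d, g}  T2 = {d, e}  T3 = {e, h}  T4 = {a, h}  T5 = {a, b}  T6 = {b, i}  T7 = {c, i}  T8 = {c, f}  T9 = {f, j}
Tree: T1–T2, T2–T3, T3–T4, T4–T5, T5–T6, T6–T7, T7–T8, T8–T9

Vertex coverage: the bags together contain {a, b, c, d, e, f, g, h, i, j}, the full vertex set. Edge coverage: each edge of G has both endpoints in at least one bag. Running intersection: for every vertex, the bags containing it form a connected subtree. All three properties hold, so this is a valid tree decomposition of width max|bag| − 1 = 1, and hence tw(G) ≤ 1.

Yes; width 1.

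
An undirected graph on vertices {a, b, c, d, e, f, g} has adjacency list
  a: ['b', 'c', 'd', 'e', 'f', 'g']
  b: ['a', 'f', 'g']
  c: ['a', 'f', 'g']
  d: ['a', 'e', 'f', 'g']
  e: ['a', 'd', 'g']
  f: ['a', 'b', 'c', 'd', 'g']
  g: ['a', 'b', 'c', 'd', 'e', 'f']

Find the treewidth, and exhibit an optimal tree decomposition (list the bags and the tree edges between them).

Treewidth 3.
One such decomposition:
Bags: B1 = {a, b, f, g}  B2 = {a, c, f, g}  B3 = {a, d, f, g}  B4 = {a, d, e, g}
Tree: B1–B2, B1–B3, B3–B4

The largest bag has 4 vertices, giving width 3; this decomposition certifies tw(G) ≤ 3. Conversely, {a, d, e, g} is a clique of size 4, and the vertices of any clique must share a bag in every tree decomposition; so some bag has ≥ 4 vertices and tw(G) ≥ 3. Combining the bounds, tw(G) = 3.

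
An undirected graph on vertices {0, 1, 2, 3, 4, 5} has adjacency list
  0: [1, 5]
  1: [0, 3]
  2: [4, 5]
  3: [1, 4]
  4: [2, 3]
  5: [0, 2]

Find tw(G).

2

A width-2 tree decomposition is:
Bags: B1 = {2, 4, 5}  B2 = {3, 4, 5}  B3 = {1, 3, 5}  B4 = {0, 1, 5}
Tree: B1–B2, B2–B3, B3–B4
Every bag has size at most 3, so the width is 3 − 1 = 2 and tw(G) ≤ 2. The edges 5–2–4–3–1–0–5 form a cycle, so G is not a tree and its treewidth is at least 2. Combining the bounds, tw(G) = 2.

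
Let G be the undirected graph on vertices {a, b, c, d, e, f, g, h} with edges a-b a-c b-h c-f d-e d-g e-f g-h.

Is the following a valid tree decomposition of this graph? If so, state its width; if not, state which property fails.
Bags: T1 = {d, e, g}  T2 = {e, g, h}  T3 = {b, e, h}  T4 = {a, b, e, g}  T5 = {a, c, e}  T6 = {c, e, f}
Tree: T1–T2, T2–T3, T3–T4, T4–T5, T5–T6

No — bags containing vertex g are not connected in the tree.

A tree decomposition must satisfy three properties: every vertex lies in some bag; for every edge, both endpoints lie together in some bag; and for every vertex, the bags containing it form a connected subtree. Here bags containing vertex g are not connected in the tree, so the decomposition is invalid.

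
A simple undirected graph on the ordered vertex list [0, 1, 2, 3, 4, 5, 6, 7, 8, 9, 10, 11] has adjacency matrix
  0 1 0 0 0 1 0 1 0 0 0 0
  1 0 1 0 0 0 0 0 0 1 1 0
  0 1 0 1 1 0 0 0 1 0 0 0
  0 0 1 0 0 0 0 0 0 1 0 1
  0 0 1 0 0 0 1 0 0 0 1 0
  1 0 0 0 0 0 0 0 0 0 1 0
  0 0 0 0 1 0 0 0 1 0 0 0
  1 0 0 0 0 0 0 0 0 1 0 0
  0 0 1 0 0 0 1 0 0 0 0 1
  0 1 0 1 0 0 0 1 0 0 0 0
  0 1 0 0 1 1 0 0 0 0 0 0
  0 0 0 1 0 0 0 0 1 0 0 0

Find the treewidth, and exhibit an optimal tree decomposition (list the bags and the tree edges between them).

Each bag holds 4 vertices, so the decomposition has width 3, which upper-bounds the treewidth. For the lower bound: the 4 vertex sets {0,5,7}, {9}, {1}, {2,3,4,10} are disjoint, each induces a connected subgraph, and every pair is joined by at least one edge of G. Contracting each set to a single vertex therefore yields K_{4} as a minor, and since treewidth is minor-monotone, tw(G) ≥ tw(K_{4}) = 3. The upper and lower bounds meet at 3, so that is the treewidth.

Treewidth 3.
One optimal decomposition is:
Bags: B1 = {0, 5, 7, 9}  B2 = {0, 1, 5, 9}  B3 = {1, 5, 9, 10}  B4 = {1, 3, 9, 10}  B5 = {1, 2, 3, 10}  B6 = {2, 3, 4, 10}  B7 = {2, 3, 4, 11}  B8 = {2, 4, 8, 11}  B9 = {4, 6, 8, 11}
Tree: B1–B2, B2–B3, B3–B4, B4–B5, B5–B6, B6–B7, B7–B8, B8–B9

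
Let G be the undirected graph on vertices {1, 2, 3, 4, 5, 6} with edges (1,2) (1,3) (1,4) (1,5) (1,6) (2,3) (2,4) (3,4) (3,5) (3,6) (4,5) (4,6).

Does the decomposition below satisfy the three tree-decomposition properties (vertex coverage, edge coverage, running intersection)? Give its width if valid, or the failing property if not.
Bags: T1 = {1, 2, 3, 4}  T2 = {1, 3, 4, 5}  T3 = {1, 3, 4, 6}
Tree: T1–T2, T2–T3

Yes; width 3.

Checking the three conditions: (i) the bags cover all of {1, 2, 3, 4, 5, 6}; (ii) for each edge, some bag contains both endpoints; (iii) the bags containing any fixed vertex form a subtree. All hold, so the decomposition is valid with width 4 − 1 = 3.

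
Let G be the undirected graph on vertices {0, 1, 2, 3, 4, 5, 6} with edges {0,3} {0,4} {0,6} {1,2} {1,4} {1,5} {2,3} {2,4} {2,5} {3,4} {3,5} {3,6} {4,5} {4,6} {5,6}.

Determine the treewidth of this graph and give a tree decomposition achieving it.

Every bag has size at most 4, so the width is 4 − 1 = 3 and tw(G) ≤ 3. Conversely, {1, 2, 4, 5} is a clique of size 4, and the vertices of any clique must share a bag in every tree decomposition; so some bag has ≥ 4 vertices and tw(G) ≥ 3. The upper and lower bounds meet at 3, so that is the treewidth.

Treewidth 3.
One such decomposition:
Bags: B1 = {3, 4, 5, 6}  B2 = {0, 3, 4, 6}  B3 = {2, 3, 4, 5}  B4 = {1, 2, 4, 5}
Tree: B1–B2, B1–B3, B3–B4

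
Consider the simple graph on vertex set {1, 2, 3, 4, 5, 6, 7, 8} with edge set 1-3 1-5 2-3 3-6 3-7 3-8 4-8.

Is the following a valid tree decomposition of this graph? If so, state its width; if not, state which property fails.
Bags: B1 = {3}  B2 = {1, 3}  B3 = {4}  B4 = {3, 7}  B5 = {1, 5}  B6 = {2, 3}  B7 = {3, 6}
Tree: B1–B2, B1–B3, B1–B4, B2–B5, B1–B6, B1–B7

A tree decomposition must satisfy three properties: every vertex lies in some bag; for every edge, both endpoints lie together in some bag; and for every vertex, the bags containing it form a connected subtree. Here vertex 8 appears in no bag, so the decomposition is invalid.

No — vertex 8 appears in no bag.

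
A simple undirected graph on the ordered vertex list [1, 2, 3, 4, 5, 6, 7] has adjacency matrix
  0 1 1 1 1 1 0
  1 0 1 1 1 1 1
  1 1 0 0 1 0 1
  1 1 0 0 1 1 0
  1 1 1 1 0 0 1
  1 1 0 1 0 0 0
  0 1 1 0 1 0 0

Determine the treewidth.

3

A width-3 tree decomposition is:
Bags: B1 = {1, 2, 4, 5}  B2 = {1, 2, 3, 5}  B3 = {1, 2, 4, 6}  B4 = {2, 3, 5, 7}
Tree: B1–B2, B1–B3, B2–B4
Every bag has size at most 4, so the width is 4 − 1 = 3 and tw(G) ≤ 3. On the other hand G contains the 4-clique {1, 2, 3, 5}. A clique must lie in a single bag of any decomposition, so no decomposition can have width below 3. Combining the bounds, tw(G) = 3.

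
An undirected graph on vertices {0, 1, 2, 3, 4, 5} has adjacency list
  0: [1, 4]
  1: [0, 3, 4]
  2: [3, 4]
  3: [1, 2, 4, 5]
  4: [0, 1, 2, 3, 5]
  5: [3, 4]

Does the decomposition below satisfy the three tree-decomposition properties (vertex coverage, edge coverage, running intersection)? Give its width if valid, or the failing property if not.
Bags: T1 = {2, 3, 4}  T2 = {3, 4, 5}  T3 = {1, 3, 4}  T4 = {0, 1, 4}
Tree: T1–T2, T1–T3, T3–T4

Every vertex of G appears in some bag (union = {0, 1, 2, 3, 4, 5}); every edge is covered by a bag; and for each vertex v the set of bags containing v is connected in the bag tree. The decomposition is therefore valid. The largest bag has 3 vertices, so the width is 2.

Yes; width 2.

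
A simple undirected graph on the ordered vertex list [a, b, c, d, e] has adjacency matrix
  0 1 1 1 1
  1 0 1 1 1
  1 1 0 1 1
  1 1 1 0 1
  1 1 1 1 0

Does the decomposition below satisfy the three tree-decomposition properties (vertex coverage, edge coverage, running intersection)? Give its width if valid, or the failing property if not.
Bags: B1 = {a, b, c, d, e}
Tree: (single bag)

Every vertex of G appears in some bag (union = {a, b, c, d, e}); every edge is covered by a bag; and for each vertex v the set of bags containing v is connected in the bag tree. The decomposition is therefore valid. The largest bag has 5 vertices, so the width is 4.

Yes; width 4.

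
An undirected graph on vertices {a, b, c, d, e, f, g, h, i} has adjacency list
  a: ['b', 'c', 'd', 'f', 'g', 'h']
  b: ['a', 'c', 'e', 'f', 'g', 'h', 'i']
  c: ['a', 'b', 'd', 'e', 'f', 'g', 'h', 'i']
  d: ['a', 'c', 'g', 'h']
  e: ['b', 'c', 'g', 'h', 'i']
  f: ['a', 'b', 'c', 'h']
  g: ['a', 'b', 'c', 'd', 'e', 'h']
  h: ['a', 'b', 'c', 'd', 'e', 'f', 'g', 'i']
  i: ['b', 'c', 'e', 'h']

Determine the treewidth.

4

A width-4 tree decomposition is:
Bags: B1 = {b, c, e, h, i}  B2 = {b, c, e, g, h}  B3 = {a, b, c, g, h}  B4 = {a, b, c, f, h}  B5 = {a, c, d, g, h}
Tree: B1–B2, B2–B3, B3–B4, B3–B5
Each bag holds 5 vertices, so the decomposition has width 4, which upper-bounds the treewidth. Conversely, {a, c, d, g, h} is a clique of size 5, and the vertices of any clique must share a bag in every tree decomposition; so some bag has ≥ 5 vertices and tw(G) ≥ 4. Therefore the treewidth is 4.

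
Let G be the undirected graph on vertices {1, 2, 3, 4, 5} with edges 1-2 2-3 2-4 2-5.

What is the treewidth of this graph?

1

A width-1 tree decomposition is:
Bags: B1 = {1, 2}  B2 = {2, 4}  B3 = {2, 3}  B4 = {2, 5}
Tree: B1–B2, B2–B3, B2–B4
The largest bag has 2 vertices, giving width 1; this decomposition certifies tw(G) ≤ 1. Any graph with an edge has treewidth ≥ 1, and G has the edge 2–1. Hence tw(G) = 1 exactly.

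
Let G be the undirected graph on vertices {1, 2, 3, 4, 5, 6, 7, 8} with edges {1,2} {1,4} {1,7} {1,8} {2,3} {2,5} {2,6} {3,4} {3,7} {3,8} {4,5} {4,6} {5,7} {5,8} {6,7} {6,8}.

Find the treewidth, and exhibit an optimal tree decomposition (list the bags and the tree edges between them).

The largest bag has 5 vertices, giving width 4; this decomposition certifies tw(G) ≤ 4. For the lower bound: the 5 vertex sets {1,7}, {5,8}, {4,6}, {2}, {3} are disjoint, each induces a connected subgraph, and every pair is joined by at least one edge of G. Contracting each set to a single vertex therefore yields K_{5} as a minor, and since treewidth is minor-monotone, tw(G) ≥ tw(K_{5}) = 4. Hence tw(G) = 4 exactly.

Treewidth 4.
Bags: B1 = {1, 2, 4, 7, 8}  B2 = {2, 4, 5, 7, 8}  B3 = {2, 4, 6, 7, 8}  B4 = {2, 3, 4, 7, 8}
Tree: B1–B2, B2–B3, B3–B4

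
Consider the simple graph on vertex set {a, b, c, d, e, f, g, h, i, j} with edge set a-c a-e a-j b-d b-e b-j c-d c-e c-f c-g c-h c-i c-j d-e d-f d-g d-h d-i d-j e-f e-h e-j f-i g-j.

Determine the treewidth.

A width-3 tree decomposition is:
Bags: B1 = {b, d, e, j}  B2 = {c, d, e, j}  B3 = {c, d, e, f}  B4 = {c, d, g, j}  B5 = {a, c, e, j}  B6 = {c, d, f, i}  B7 = {c, d, e, h}
Tree: B1–B2, B2–B3, B2–B4, B2–B5, B3–B6, B3–B7
Every bag has size at most 4, so the width is 4 − 1 = 3 and tw(G) ≤ 3. For the lower bound, the 4 vertices {c, d, g, j} are pairwise adjacent, and any tree decomposition puts a clique entirely inside one bag — forcing width ≥ 3. Combining the bounds, tw(G) = 3.

3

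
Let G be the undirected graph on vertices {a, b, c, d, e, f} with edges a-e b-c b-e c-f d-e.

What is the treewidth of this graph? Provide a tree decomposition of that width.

Every bag has size at most 2, so the width is 2 − 1 = 1 and tw(G) ≤ 1. Since G has at least one edge (e.g. b–e), it is not an edgeless graph, so tw(G) ≥ 1. Therefore the treewidth is 1.

Treewidth 1.
One optimal decomposition is:
Bags: B1 = {b, e}  B2 = {b, c}  B3 = {d, e}  B4 = {a, e}  B5 = {c, f}
Tree: B1–B2, B1–B3, B1–B4, B2–B5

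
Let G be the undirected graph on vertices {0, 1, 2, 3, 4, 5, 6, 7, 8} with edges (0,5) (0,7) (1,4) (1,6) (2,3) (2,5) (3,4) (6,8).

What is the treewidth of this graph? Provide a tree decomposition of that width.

The largest bag has 2 vertices, giving width 1; this decomposition certifies tw(G) ≤ 1. Any graph with an edge has treewidth ≥ 1, and G has the edge 7–0. Combining the bounds, tw(G) = 1.

Treewidth 1.
Bags: B1 = {0, 7}  B2 = {0, 5}  B3 = {2, 5}  B4 = {2, 3}  B5 = {3, 4}  B6 = {1, 4}  B7 = {1, 6}  B8 = {6, 8}
Tree: B1–B2, B2–B3, B3–B4, B4–B5, B5–B6, B6–B7, B7–B8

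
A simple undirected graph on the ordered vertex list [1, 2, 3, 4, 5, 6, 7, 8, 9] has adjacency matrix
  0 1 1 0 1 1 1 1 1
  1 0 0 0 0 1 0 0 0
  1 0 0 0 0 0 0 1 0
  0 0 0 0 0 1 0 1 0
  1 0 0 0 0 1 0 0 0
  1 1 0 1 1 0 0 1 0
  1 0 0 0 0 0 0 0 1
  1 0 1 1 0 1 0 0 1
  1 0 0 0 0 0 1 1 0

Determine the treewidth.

A width-2 tree decomposition is:
Bags: B1 = {1, 8, 9}  B2 = {1, 3, 8}  B3 = {1, 6, 8}  B4 = {4, 6, 8}  B5 = {1, 2, 6}  B6 = {1, 7, 9}  B7 = {1, 5, 6}
Tree: B1–B2, B2–B3, B3–B4, B3–B5, B1–B6, B5–B7
The largest bag has 3 vertices, giving width 2; this decomposition certifies tw(G) ≤ 2. For the lower bound, the 3 vertices {1, 8, 9} are pairwise adjacent, and any tree decomposition puts a clique entirely inside one bag — forcing width ≥ 2. Therefore the treewidth is 2.

2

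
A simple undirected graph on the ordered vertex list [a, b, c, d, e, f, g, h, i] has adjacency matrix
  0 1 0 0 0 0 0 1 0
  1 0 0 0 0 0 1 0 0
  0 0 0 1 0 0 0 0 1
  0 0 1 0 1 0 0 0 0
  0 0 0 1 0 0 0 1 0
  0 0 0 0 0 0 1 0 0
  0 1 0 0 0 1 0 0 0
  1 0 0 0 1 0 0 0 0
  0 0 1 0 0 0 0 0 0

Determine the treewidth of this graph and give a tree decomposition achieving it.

Every bag has size at most 2, so the width is 2 − 1 = 1 and tw(G) ≤ 1. Since G has at least one edge (e.g. f–g), it is not an edgeless graph, so tw(G) ≥ 1. Hence tw(G) = 1 exactly.

Treewidth 1.
Bags: B1 = {f, g}  B2 = {b, g}  B3 = {a, b}  B4 = {a, h}  B5 = {e, h}  B6 = {d, e}  B7 = {c, d}  B8 = {c, i}
Tree: B1–B2, B2–B3, B3–B4, B4–B5, B5–B6, B6–B7, B7–B8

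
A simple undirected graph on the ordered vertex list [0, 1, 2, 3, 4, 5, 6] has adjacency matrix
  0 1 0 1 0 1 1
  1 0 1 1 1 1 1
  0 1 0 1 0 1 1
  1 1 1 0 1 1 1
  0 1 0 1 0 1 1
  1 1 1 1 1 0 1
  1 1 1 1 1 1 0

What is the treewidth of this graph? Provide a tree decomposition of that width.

Treewidth 4.
One optimal decomposition is:
Bags: B1 = {0, 1, 3, 5, 6}  B2 = {1, 3, 4, 5, 6}  B3 = {1, 2, 3, 5, 6}
Tree: B1–B2, B2–B3

Every bag has size at most 5, so the width is 5 − 1 = 4 and tw(G) ≤ 4. On the other hand G contains the 5-clique {0, 1, 3, 5, 6}. A clique must lie in a single bag of any decomposition, so no decomposition can have width below 4. Hence tw(G) = 4 exactly.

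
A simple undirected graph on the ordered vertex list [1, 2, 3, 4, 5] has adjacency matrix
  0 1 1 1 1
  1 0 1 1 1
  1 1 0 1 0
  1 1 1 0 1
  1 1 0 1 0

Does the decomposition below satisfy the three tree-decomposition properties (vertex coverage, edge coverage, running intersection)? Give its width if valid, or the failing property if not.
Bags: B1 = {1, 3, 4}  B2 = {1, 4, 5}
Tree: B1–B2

No — vertex 2 appears in no bag.

A tree decomposition must satisfy three properties: every vertex lies in some bag; for every edge, both endpoints lie together in some bag; and for every vertex, the bags containing it form a connected subtree. Here vertex 2 appears in no bag, so the decomposition is invalid.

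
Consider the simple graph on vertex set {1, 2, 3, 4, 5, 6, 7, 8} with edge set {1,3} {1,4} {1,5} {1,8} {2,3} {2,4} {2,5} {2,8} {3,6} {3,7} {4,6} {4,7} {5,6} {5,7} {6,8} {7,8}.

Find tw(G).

4

A width-4 tree decomposition is:
Bags: B1 = {2, 3, 4, 5, 8}  B2 = {1, 3, 4, 5, 8}  B3 = {3, 4, 5, 7, 8}  B4 = {3, 4, 5, 6, 8}
Tree: B1–B2, B2–B3, B3–B4
Every bag has size at most 5, so the width is 5 − 1 = 4 and tw(G) ≤ 4. For the lower bound: the 5 vertex sets {2,8}, {1,4}, {5,7}, {3}, {6} are disjoint, each induces a connected subgraph, and every pair is joined by at least one edge of G. Contracting each set to a single vertex therefore yields K_{5} as a minor, and since treewidth is minor-monotone, tw(G) ≥ tw(K_{5}) = 4. The upper and lower bounds meet at 4, so that is the treewidth.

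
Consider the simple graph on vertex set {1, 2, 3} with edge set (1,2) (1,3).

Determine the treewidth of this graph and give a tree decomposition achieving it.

Treewidth 1.
Bags: B1 = {1, 3}  B2 = {1, 2}
Tree: B1–B2

The largest bag has 2 vertices, giving width 1; this decomposition certifies tw(G) ≤ 1. G has an edge, so its treewidth is at least 1. Hence tw(G) = 1 exactly.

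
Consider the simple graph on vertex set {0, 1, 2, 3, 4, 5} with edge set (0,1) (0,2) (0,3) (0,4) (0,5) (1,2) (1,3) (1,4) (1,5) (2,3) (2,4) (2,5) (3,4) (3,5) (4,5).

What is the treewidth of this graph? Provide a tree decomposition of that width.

Treewidth 5.
One such decomposition:
Bags: B1 = {0, 1, 2, 3, 4, 5}
Tree: (single bag)

With just one bag of size 6, the width is 6 − 1 = 5, so tw(G) ≤ 5. Conversely, {0, 1, 2, 3, 4, 5} is a clique of size 6, and the vertices of any clique must share a bag in every tree decomposition; so some bag has ≥ 6 vertices and tw(G) ≥ 5. Combining the bounds, tw(G) = 5.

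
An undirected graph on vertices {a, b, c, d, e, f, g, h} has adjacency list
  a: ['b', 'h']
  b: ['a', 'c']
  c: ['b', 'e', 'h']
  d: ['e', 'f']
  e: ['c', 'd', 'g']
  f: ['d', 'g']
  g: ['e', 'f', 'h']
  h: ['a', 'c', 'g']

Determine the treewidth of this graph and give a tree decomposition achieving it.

Treewidth 2.
One optimal decomposition is:
Bags: B1 = {d, f, g}  B2 = {d, e, g}  B3 = {e, g, h}  B4 = {c, e, h}  B5 = {a, c, h}  B6 = {a, b, c}
Tree: B1–B2, B2–B3, B3–B4, B4–B5, B5–B6

Every bag has size at most 3, so the width is 3 − 1 = 2 and tw(G) ≤ 2. The edges f–d–e–g–f form a cycle, so G is not a tree and its treewidth is at least 2. Hence tw(G) = 2 exactly.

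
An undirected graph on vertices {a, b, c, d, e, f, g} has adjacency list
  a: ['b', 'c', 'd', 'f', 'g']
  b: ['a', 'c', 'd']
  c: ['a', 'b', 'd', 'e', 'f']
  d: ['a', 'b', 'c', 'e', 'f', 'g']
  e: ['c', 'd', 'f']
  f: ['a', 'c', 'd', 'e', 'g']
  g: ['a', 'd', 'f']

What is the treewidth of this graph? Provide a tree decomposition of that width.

The largest bag has 4 vertices, giving width 3; this decomposition certifies tw(G) ≤ 3. On the other hand G contains the 4-clique {a, d, f, g}. A clique must lie in a single bag of any decomposition, so no decomposition can have width below 3. Combining the bounds, tw(G) = 3.

Treewidth 3.
One such decomposition:
Bags: B1 = {a, c, d, f}  B2 = {c, d, e, f}  B3 = {a, b, c, d}  B4 = {a, d, f, g}
Tree: B1–B2, B1–B3, B1–B4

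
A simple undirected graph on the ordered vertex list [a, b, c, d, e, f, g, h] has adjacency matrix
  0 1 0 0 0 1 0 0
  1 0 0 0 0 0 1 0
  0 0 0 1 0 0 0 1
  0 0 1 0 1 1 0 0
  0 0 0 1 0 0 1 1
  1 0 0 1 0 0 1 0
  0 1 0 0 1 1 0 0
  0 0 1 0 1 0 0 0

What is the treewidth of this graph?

2

A width-2 tree decomposition is:
Bags: B1 = {c, d, h}  B2 = {d, e, h}  B3 = {d, e, f}  B4 = {e, f, g}  B5 = {a, f, g}  B6 = {a, b, g}
Tree: B1–B2, B2–B3, B3–B4, B4–B5, B5–B6
Every bag has size at most 3, so the width is 3 − 1 = 2 and tw(G) ≤ 2. The edges c–h–e–d–c form a cycle, so G is not a tree and its treewidth is at least 2. The upper and lower bounds meet at 2, so that is the treewidth.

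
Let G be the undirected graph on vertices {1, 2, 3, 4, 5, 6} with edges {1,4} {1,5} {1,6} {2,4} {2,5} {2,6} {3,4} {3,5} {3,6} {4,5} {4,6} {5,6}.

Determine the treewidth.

3

A width-3 tree decomposition is:
Bags: B1 = {3, 4, 5, 6}  B2 = {1, 4, 5, 6}  B3 = {2, 4, 5, 6}
Tree: B1–B2, B1–B3
Each bag holds 4 vertices, so the decomposition has width 3, which upper-bounds the treewidth. Conversely, {1, 4, 5, 6} is a clique of size 4, and the vertices of any clique must share a bag in every tree decomposition; so some bag has ≥ 4 vertices and tw(G) ≥ 3. Therefore the treewidth is 3.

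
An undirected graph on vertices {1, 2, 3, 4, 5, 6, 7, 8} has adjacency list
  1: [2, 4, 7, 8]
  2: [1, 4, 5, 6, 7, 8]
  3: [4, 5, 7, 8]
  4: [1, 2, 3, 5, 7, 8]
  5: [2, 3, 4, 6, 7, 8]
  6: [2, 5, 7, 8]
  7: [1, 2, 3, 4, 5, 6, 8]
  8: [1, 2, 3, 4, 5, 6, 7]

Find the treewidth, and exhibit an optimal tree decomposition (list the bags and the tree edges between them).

Treewidth 4.
Bags: B1 = {2, 4, 5, 7, 8}  B2 = {2, 5, 6, 7, 8}  B3 = {1, 2, 4, 7, 8}  B4 = {3, 4, 5, 7, 8}
Tree: B1–B2, B1–B3, B1–B4

Each bag holds 5 vertices, so the decomposition has width 4, which upper-bounds the treewidth. For the lower bound, the 5 vertices {1, 2, 4, 7, 8} are pairwise adjacent, and any tree decomposition puts a clique entirely inside one bag — forcing width ≥ 4. The upper and lower bounds meet at 4, so that is the treewidth.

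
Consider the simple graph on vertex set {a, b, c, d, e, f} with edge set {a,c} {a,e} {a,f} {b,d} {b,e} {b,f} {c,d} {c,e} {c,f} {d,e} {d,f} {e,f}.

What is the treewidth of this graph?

A width-3 tree decomposition is:
Bags: B1 = {c, d, e, f}  B2 = {a, c, e, f}  B3 = {b, d, e, f}
Tree: B1–B2, B1–B3
The largest bag has 4 vertices, giving width 3; this decomposition certifies tw(G) ≤ 3. For the lower bound, the 4 vertices {c, d, e, f} are pairwise adjacent, and any tree decomposition puts a clique entirely inside one bag — forcing width ≥ 3. Hence tw(G) = 3 exactly.

3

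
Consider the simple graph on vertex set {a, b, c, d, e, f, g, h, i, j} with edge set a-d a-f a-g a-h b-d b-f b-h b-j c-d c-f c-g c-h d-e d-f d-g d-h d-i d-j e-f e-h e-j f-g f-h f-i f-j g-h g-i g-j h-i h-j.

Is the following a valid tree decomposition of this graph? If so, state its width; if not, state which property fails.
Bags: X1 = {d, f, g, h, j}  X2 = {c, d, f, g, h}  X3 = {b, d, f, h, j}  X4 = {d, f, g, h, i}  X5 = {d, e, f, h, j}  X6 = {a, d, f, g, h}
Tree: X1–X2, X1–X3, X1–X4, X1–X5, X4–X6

Yes; width 4.

Vertex coverage: the bags together contain {a, b, c, d, e, f, g, h, i, j}, the full vertex set. Edge coverage: each edge of G has both endpoints in at least one bag. Running intersection: for every vertex, the bags containing it form a connected subtree. All three properties hold, so this is a valid tree decomposition of width max|bag| − 1 = 4, and hence tw(G) ≤ 4.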